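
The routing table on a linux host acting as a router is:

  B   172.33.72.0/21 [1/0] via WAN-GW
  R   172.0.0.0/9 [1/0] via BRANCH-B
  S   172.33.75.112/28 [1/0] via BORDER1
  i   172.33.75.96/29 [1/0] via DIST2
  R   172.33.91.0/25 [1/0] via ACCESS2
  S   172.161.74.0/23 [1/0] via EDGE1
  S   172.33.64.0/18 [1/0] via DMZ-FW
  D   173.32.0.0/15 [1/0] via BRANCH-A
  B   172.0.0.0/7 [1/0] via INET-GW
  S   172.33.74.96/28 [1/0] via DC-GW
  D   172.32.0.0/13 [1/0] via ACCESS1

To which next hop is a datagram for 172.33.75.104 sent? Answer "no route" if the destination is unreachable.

Routes whose prefix contains 172.33.75.104:
  172.0.0.0/7 (172.0.0.0 - 173.255.255.255) -> INET-GW
  172.0.0.0/9 (172.0.0.0 - 172.127.255.255) -> BRANCH-B
  172.32.0.0/13 (172.32.0.0 - 172.39.255.255) -> ACCESS1
  172.33.64.0/18 (172.33.64.0 - 172.33.127.255) -> DMZ-FW
  172.33.72.0/21 (172.33.72.0 - 172.33.79.255) -> WAN-GW
More-specific entries that do NOT match:
  172.33.75.96/29 (172.33.75.96 - 172.33.75.103) does not contain 172.33.75.104
  172.33.75.112/28 (172.33.75.112 - 172.33.75.127) does not contain 172.33.75.104
  172.33.74.96/28 (172.33.74.96 - 172.33.74.111) does not contain 172.33.75.104
  172.33.91.0/25 (172.33.91.0 - 172.33.91.127) does not contain 172.33.75.104
  172.161.74.0/23 (172.161.74.0 - 172.161.75.255) does not contain 172.33.75.104
Longest matching prefix is /21 -> next hop WAN-GW.

WAN-GW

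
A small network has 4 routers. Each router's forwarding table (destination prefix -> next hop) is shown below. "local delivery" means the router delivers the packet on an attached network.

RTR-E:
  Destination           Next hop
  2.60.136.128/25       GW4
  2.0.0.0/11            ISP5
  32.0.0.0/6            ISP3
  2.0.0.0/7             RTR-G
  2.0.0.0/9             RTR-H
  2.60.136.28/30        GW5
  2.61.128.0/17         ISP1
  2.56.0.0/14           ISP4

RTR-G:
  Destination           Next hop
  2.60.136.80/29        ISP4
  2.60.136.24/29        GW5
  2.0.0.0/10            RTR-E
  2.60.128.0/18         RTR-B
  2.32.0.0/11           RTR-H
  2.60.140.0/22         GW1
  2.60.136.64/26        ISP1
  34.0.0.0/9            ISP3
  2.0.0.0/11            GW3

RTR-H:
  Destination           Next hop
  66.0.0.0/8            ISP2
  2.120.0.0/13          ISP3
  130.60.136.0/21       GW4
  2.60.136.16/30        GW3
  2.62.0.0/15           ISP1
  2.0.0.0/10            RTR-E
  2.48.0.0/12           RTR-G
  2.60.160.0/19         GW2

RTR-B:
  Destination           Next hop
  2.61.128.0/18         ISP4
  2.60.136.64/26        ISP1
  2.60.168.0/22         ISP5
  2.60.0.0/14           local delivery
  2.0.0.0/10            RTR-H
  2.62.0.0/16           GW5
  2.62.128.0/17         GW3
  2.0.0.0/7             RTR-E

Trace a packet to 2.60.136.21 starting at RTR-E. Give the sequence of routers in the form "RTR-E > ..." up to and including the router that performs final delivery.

At RTR-E: longest match for 2.60.136.21 is 2.0.0.0/9 -> RTR-H
At RTR-H: longest match for 2.60.136.21 is 2.48.0.0/12 -> RTR-G
At RTR-G: longest match for 2.60.136.21 is 2.60.128.0/18 -> RTR-B
At RTR-B: longest match for 2.60.136.21 is 2.60.0.0/14 -> local delivery

RTR-E > RTR-H > RTR-G > RTR-B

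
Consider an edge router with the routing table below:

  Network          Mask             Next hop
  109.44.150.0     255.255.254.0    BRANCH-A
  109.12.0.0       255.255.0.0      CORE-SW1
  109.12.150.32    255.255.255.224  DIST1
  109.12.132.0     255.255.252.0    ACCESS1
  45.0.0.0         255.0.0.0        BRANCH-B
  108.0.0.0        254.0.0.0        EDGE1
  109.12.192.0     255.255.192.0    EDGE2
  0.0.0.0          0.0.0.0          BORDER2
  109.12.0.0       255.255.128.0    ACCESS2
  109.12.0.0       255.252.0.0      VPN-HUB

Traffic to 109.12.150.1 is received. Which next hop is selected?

CORE-SW1

Routes whose prefix contains 109.12.150.1:
  0.0.0.0/0 (default, matches everything) -> BORDER2
  108.0.0.0/7 (108.0.0.0 - 109.255.255.255) -> EDGE1
  109.12.0.0/14 (109.12.0.0 - 109.15.255.255) -> VPN-HUB
  109.12.0.0/16 (109.12.0.0 - 109.12.255.255) -> CORE-SW1
More-specific entries that do NOT match:
  109.12.150.32/27 (109.12.150.32 - 109.12.150.63) does not contain 109.12.150.1
  109.44.150.0/23 (109.44.150.0 - 109.44.151.255) does not contain 109.12.150.1
  109.12.132.0/22 (109.12.132.0 - 109.12.135.255) does not contain 109.12.150.1
  109.12.192.0/18 (109.12.192.0 - 109.12.255.255) does not contain 109.12.150.1
  109.12.0.0/17 (109.12.0.0 - 109.12.127.255) does not contain 109.12.150.1
Longest matching prefix is /16 -> next hop CORE-SW1.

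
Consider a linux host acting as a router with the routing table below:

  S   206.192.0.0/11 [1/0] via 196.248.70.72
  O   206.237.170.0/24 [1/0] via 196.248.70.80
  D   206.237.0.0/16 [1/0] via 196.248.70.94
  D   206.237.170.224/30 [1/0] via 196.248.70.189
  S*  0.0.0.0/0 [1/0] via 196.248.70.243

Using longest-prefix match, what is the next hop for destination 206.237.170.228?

196.248.70.80

Routes whose prefix contains 206.237.170.228:
  0.0.0.0/0 (default, matches everything) -> 196.248.70.243
  206.237.0.0/16 (206.237.0.0 - 206.237.255.255) -> 196.248.70.94
  206.237.170.0/24 (206.237.170.0 - 206.237.170.255) -> 196.248.70.80
More-specific entries that do NOT match:
  206.237.170.224/30 (206.237.170.224 - 206.237.170.227) does not contain 206.237.170.228
Longest matching prefix is /24 -> next hop 196.248.70.80.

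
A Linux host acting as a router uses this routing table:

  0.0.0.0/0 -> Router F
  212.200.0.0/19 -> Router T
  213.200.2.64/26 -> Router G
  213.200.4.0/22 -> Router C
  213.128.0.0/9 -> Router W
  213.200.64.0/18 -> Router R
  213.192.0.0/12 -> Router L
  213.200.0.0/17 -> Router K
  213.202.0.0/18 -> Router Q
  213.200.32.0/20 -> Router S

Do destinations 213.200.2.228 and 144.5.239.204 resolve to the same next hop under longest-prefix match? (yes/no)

no

213.200.2.228: longest match 213.200.0.0/17 -> Router K
144.5.239.204: longest match 0.0.0.0/0 -> Router F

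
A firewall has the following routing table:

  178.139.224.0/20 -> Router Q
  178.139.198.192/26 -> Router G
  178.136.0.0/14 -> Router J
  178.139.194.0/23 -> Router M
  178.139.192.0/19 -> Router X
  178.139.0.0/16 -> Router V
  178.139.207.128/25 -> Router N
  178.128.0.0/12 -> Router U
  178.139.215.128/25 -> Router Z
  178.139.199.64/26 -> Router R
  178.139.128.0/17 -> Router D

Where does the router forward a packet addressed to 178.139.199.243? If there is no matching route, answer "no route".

Router X

Routes whose prefix contains 178.139.199.243:
  178.128.0.0/12 (178.128.0.0 - 178.143.255.255) -> Router U
  178.136.0.0/14 (178.136.0.0 - 178.139.255.255) -> Router J
  178.139.0.0/16 (178.139.0.0 - 178.139.255.255) -> Router V
  178.139.128.0/17 (178.139.128.0 - 178.139.255.255) -> Router D
  178.139.192.0/19 (178.139.192.0 - 178.139.223.255) -> Router X
More-specific entries that do NOT match:
  178.139.198.192/26 (178.139.198.192 - 178.139.198.255) does not contain 178.139.199.243
  178.139.199.64/26 (178.139.199.64 - 178.139.199.127) does not contain 178.139.199.243
  178.139.207.128/25 (178.139.207.128 - 178.139.207.255) does not contain 178.139.199.243
  178.139.215.128/25 (178.139.215.128 - 178.139.215.255) does not contain 178.139.199.243
  178.139.194.0/23 (178.139.194.0 - 178.139.195.255) does not contain 178.139.199.243
  178.139.224.0/20 (178.139.224.0 - 178.139.239.255) does not contain 178.139.199.243
Longest matching prefix is /19 -> next hop Router X.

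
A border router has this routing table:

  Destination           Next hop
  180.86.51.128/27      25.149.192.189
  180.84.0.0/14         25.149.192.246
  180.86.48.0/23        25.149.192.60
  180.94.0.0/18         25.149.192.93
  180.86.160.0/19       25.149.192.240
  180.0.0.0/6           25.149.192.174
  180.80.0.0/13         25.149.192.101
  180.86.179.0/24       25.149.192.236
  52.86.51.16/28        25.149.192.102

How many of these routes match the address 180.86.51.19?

Prefixes containing 180.86.51.19:
  180.0.0.0/6 (180.0.0.0 - 183.255.255.255)
  180.80.0.0/13 (180.80.0.0 - 180.87.255.255)
  180.84.0.0/14 (180.84.0.0 - 180.87.255.255)
Total matching entries: 3.

3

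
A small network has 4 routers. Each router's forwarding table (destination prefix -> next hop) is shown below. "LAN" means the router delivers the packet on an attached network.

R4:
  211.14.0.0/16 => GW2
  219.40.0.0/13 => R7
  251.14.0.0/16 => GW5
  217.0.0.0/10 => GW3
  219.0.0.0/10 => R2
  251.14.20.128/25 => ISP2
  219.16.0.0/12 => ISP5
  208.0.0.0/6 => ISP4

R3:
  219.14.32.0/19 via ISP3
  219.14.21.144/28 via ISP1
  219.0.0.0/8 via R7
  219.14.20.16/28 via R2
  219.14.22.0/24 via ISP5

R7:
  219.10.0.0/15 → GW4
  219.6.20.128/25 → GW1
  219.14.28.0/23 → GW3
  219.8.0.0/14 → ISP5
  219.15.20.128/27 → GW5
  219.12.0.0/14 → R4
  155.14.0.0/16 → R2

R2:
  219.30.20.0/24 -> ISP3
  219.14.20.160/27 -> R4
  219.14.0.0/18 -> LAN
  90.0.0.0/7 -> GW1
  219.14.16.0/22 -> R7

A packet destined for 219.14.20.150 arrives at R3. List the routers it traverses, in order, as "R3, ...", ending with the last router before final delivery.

R3, R7, R4, R2

At R3: longest match for 219.14.20.150 is 219.0.0.0/8 -> R7
At R7: longest match for 219.14.20.150 is 219.12.0.0/14 -> R4
At R4: longest match for 219.14.20.150 is 219.0.0.0/10 -> R2
At R2: longest match for 219.14.20.150 is 219.14.0.0/18 -> LAN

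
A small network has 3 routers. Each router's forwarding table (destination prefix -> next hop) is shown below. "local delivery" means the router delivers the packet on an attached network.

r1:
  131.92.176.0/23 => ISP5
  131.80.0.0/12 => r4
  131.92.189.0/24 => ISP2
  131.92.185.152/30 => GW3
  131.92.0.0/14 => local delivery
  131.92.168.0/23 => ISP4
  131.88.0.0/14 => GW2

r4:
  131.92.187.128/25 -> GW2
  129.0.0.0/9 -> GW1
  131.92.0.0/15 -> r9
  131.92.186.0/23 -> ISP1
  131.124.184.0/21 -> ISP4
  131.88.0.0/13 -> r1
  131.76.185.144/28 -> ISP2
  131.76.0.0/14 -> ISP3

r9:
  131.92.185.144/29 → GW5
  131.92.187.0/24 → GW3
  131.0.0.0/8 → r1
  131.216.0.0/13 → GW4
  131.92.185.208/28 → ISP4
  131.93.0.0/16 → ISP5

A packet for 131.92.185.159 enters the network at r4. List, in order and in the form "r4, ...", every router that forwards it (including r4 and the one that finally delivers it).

At r4: longest match for 131.92.185.159 is 131.92.0.0/15 -> r9
At r9: longest match for 131.92.185.159 is 131.0.0.0/8 -> r1
At r1: longest match for 131.92.185.159 is 131.92.0.0/14 -> local delivery

r4, r9, r1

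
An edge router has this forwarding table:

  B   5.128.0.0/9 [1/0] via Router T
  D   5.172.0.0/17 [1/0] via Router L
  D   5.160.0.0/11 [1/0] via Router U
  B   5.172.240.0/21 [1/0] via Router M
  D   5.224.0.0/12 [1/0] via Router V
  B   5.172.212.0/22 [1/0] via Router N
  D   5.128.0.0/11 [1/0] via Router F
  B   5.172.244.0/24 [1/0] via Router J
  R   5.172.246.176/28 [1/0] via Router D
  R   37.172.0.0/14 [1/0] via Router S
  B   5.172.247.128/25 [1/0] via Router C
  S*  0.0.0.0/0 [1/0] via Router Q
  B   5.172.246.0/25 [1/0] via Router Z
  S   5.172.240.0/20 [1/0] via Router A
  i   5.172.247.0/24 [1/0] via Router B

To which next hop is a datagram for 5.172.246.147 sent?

Routes whose prefix contains 5.172.246.147:
  0.0.0.0/0 (default, matches everything) -> Router Q
  5.128.0.0/9 (5.128.0.0 - 5.255.255.255) -> Router T
  5.160.0.0/11 (5.160.0.0 - 5.191.255.255) -> Router U
  5.172.240.0/20 (5.172.240.0 - 5.172.255.255) -> Router A
  5.172.240.0/21 (5.172.240.0 - 5.172.247.255) -> Router M
More-specific entries that do NOT match:
  5.172.246.176/28 (5.172.246.176 - 5.172.246.191) does not contain 5.172.246.147
  5.172.247.128/25 (5.172.247.128 - 5.172.247.255) does not contain 5.172.246.147
  5.172.246.0/25 (5.172.246.0 - 5.172.246.127) does not contain 5.172.246.147
  5.172.244.0/24 (5.172.244.0 - 5.172.244.255) does not contain 5.172.246.147
  5.172.247.0/24 (5.172.247.0 - 5.172.247.255) does not contain 5.172.246.147
  5.172.212.0/22 (5.172.212.0 - 5.172.215.255) does not contain 5.172.246.147
Longest matching prefix is /21 -> next hop Router M.

Router M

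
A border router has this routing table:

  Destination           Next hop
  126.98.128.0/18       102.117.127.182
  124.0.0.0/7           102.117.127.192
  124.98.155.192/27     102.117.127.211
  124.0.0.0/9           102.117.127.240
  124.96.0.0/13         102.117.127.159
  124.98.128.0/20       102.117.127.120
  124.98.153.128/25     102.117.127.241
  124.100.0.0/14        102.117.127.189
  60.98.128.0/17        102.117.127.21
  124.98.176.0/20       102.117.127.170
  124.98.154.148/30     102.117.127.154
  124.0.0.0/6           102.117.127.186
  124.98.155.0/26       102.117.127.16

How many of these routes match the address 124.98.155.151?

4

Prefixes containing 124.98.155.151:
  124.0.0.0/6 (124.0.0.0 - 127.255.255.255)
  124.0.0.0/7 (124.0.0.0 - 125.255.255.255)
  124.0.0.0/9 (124.0.0.0 - 124.127.255.255)
  124.96.0.0/13 (124.96.0.0 - 124.103.255.255)
Total matching entries: 4.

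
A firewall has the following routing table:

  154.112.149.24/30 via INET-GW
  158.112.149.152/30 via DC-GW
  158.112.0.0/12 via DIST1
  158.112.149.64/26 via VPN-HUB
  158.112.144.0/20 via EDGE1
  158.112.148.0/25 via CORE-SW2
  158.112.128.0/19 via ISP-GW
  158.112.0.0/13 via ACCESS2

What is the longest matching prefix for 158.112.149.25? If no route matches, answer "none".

Entries matching 158.112.149.25:
  158.112.0.0/12 (158.112.0.0 - 158.127.255.255)
  158.112.0.0/13 (158.112.0.0 - 158.119.255.255)
  158.112.128.0/19 (158.112.128.0 - 158.112.159.255)
  158.112.144.0/20 (158.112.144.0 - 158.112.159.255)
Most specific is 158.112.144.0/20.

158.112.144.0/20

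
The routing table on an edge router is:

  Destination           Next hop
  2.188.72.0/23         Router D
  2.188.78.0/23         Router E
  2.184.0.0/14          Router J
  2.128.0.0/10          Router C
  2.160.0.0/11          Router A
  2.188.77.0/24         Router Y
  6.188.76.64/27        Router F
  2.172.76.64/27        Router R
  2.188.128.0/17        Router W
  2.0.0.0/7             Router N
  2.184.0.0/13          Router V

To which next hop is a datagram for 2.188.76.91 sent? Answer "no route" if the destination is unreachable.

Router V

Routes whose prefix contains 2.188.76.91:
  2.0.0.0/7 (2.0.0.0 - 3.255.255.255) -> Router N
  2.128.0.0/10 (2.128.0.0 - 2.191.255.255) -> Router C
  2.160.0.0/11 (2.160.0.0 - 2.191.255.255) -> Router A
  2.184.0.0/13 (2.184.0.0 - 2.191.255.255) -> Router V
More-specific entries that do NOT match:
  6.188.76.64/27 (6.188.76.64 - 6.188.76.95) does not contain 2.188.76.91
  2.172.76.64/27 (2.172.76.64 - 2.172.76.95) does not contain 2.188.76.91
  2.188.77.0/24 (2.188.77.0 - 2.188.77.255) does not contain 2.188.76.91
  2.188.72.0/23 (2.188.72.0 - 2.188.73.255) does not contain 2.188.76.91
  2.188.78.0/23 (2.188.78.0 - 2.188.79.255) does not contain 2.188.76.91
  2.188.128.0/17 (2.188.128.0 - 2.188.255.255) does not contain 2.188.76.91
  2.184.0.0/14 (2.184.0.0 - 2.187.255.255) does not contain 2.188.76.91
Longest matching prefix is /13 -> next hop Router V.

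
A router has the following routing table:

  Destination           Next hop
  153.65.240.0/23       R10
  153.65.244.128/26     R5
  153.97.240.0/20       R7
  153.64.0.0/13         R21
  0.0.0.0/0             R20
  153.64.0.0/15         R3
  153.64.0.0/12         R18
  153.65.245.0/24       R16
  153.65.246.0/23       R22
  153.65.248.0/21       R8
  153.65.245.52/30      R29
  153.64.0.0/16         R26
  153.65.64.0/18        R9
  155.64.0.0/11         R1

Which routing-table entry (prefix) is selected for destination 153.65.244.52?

Entries matching 153.65.244.52:
  0.0.0.0/0 (default, matches everything)
  153.64.0.0/12 (153.64.0.0 - 153.79.255.255)
  153.64.0.0/13 (153.64.0.0 - 153.71.255.255)
  153.64.0.0/15 (153.64.0.0 - 153.65.255.255)
Most specific is 153.64.0.0/15.

153.64.0.0/15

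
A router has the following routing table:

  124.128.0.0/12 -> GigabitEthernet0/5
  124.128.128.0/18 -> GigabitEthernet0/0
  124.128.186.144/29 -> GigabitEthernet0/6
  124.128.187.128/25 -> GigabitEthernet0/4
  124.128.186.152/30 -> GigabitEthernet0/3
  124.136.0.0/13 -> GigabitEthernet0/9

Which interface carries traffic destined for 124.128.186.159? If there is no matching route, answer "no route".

Routes whose prefix contains 124.128.186.159:
  124.128.0.0/12 (124.128.0.0 - 124.143.255.255) -> GigabitEthernet0/5
  124.128.128.0/18 (124.128.128.0 - 124.128.191.255) -> GigabitEthernet0/0
More-specific entries that do NOT match:
  124.128.186.152/30 (124.128.186.152 - 124.128.186.155) does not contain 124.128.186.159
  124.128.186.144/29 (124.128.186.144 - 124.128.186.151) does not contain 124.128.186.159
  124.128.187.128/25 (124.128.187.128 - 124.128.187.255) does not contain 124.128.186.159
Longest matching prefix is /18 -> interface GigabitEthernet0/0.

GigabitEthernet0/0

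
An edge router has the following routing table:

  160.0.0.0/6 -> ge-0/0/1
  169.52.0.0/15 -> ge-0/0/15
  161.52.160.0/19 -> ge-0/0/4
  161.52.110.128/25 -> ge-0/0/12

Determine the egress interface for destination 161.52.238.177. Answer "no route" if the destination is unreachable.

ge-0/0/1

Routes whose prefix contains 161.52.238.177:
  160.0.0.0/6 (160.0.0.0 - 163.255.255.255) -> ge-0/0/1
More-specific entries that do NOT match:
  161.52.110.128/25 (161.52.110.128 - 161.52.110.255) does not contain 161.52.238.177
  161.52.160.0/19 (161.52.160.0 - 161.52.191.255) does not contain 161.52.238.177
  169.52.0.0/15 (169.52.0.0 - 169.53.255.255) does not contain 161.52.238.177
Longest matching prefix is /6 -> interface ge-0/0/1.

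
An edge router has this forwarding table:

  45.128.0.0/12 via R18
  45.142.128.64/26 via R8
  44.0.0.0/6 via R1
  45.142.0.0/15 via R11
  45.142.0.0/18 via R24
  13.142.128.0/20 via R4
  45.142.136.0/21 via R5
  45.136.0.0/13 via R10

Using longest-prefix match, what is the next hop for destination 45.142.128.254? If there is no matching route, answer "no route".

R11

Routes whose prefix contains 45.142.128.254:
  44.0.0.0/6 (44.0.0.0 - 47.255.255.255) -> R1
  45.128.0.0/12 (45.128.0.0 - 45.143.255.255) -> R18
  45.136.0.0/13 (45.136.0.0 - 45.143.255.255) -> R10
  45.142.0.0/15 (45.142.0.0 - 45.143.255.255) -> R11
More-specific entries that do NOT match:
  45.142.128.64/26 (45.142.128.64 - 45.142.128.127) does not contain 45.142.128.254
  45.142.136.0/21 (45.142.136.0 - 45.142.143.255) does not contain 45.142.128.254
  13.142.128.0/20 (13.142.128.0 - 13.142.143.255) does not contain 45.142.128.254
  45.142.0.0/18 (45.142.0.0 - 45.142.63.255) does not contain 45.142.128.254
Longest matching prefix is /15 -> next hop R11.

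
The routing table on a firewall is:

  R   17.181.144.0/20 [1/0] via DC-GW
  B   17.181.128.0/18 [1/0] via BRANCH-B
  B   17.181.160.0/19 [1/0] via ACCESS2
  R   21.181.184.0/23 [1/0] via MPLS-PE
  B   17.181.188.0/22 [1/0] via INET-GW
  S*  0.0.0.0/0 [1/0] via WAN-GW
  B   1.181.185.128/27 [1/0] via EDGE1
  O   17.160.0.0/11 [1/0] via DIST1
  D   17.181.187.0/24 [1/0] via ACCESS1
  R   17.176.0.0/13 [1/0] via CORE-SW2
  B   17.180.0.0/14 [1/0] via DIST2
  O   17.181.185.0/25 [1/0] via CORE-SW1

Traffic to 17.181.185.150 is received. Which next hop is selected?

Routes whose prefix contains 17.181.185.150:
  0.0.0.0/0 (default, matches everything) -> WAN-GW
  17.160.0.0/11 (17.160.0.0 - 17.191.255.255) -> DIST1
  17.176.0.0/13 (17.176.0.0 - 17.183.255.255) -> CORE-SW2
  17.180.0.0/14 (17.180.0.0 - 17.183.255.255) -> DIST2
  17.181.128.0/18 (17.181.128.0 - 17.181.191.255) -> BRANCH-B
  17.181.160.0/19 (17.181.160.0 - 17.181.191.255) -> ACCESS2
More-specific entries that do NOT match:
  1.181.185.128/27 (1.181.185.128 - 1.181.185.159) does not contain 17.181.185.150
  17.181.185.0/25 (17.181.185.0 - 17.181.185.127) does not contain 17.181.185.150
  17.181.187.0/24 (17.181.187.0 - 17.181.187.255) does not contain 17.181.185.150
  21.181.184.0/23 (21.181.184.0 - 21.181.185.255) does not contain 17.181.185.150
  17.181.188.0/22 (17.181.188.0 - 17.181.191.255) does not contain 17.181.185.150
  17.181.144.0/20 (17.181.144.0 - 17.181.159.255) does not contain 17.181.185.150
Longest matching prefix is /19 -> next hop ACCESS2.

ACCESS2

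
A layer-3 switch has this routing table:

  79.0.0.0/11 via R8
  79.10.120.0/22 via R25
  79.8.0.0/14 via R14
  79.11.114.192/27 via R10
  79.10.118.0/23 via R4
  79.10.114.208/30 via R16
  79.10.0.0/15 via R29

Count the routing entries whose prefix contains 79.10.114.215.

3

Prefixes containing 79.10.114.215:
  79.0.0.0/11 (79.0.0.0 - 79.31.255.255)
  79.8.0.0/14 (79.8.0.0 - 79.11.255.255)
  79.10.0.0/15 (79.10.0.0 - 79.11.255.255)
Total matching entries: 3.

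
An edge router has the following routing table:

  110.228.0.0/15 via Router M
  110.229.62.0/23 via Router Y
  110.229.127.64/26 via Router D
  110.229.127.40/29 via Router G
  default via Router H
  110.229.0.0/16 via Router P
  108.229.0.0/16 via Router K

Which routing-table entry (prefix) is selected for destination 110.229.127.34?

Entries matching 110.229.127.34:
  0.0.0.0/0 (default, matches everything)
  110.228.0.0/15 (110.228.0.0 - 110.229.255.255)
  110.229.0.0/16 (110.229.0.0 - 110.229.255.255)
Most specific is 110.229.0.0/16.

110.229.0.0/16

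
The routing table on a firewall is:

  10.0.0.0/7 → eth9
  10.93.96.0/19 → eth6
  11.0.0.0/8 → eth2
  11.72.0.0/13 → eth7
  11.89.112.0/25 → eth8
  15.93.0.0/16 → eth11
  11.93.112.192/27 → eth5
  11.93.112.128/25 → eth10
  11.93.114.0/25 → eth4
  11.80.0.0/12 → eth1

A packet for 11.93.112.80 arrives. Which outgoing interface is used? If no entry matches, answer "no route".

Routes whose prefix contains 11.93.112.80:
  10.0.0.0/7 (10.0.0.0 - 11.255.255.255) -> eth9
  11.0.0.0/8 (11.0.0.0 - 11.255.255.255) -> eth2
  11.80.0.0/12 (11.80.0.0 - 11.95.255.255) -> eth1
More-specific entries that do NOT match:
  11.93.112.192/27 (11.93.112.192 - 11.93.112.223) does not contain 11.93.112.80
  11.89.112.0/25 (11.89.112.0 - 11.89.112.127) does not contain 11.93.112.80
  11.93.112.128/25 (11.93.112.128 - 11.93.112.255) does not contain 11.93.112.80
  11.93.114.0/25 (11.93.114.0 - 11.93.114.127) does not contain 11.93.112.80
  10.93.96.0/19 (10.93.96.0 - 10.93.127.255) does not contain 11.93.112.80
  15.93.0.0/16 (15.93.0.0 - 15.93.255.255) does not contain 11.93.112.80
  11.72.0.0/13 (11.72.0.0 - 11.79.255.255) does not contain 11.93.112.80
Longest matching prefix is /12 -> interface eth1.

eth1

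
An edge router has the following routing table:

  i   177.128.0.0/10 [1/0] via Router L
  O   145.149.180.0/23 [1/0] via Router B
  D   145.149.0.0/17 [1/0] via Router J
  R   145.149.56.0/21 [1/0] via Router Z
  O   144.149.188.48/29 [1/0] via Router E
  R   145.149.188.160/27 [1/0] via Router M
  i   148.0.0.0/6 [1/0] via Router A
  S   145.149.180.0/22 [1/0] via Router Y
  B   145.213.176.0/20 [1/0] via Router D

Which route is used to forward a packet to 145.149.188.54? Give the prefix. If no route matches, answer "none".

none

145.149.188.54 is outside every listed prefix and there is no default route.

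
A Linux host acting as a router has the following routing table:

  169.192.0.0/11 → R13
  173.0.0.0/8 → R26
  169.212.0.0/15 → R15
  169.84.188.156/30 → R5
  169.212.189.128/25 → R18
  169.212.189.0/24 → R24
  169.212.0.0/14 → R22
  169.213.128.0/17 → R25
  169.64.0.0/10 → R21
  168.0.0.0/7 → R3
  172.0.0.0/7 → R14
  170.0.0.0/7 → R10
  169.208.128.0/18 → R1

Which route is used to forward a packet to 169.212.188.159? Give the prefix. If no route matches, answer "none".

Entries matching 169.212.188.159:
  168.0.0.0/7 (168.0.0.0 - 169.255.255.255)
  169.192.0.0/11 (169.192.0.0 - 169.223.255.255)
  169.212.0.0/14 (169.212.0.0 - 169.215.255.255)
  169.212.0.0/15 (169.212.0.0 - 169.213.255.255)
Most specific is 169.212.0.0/15.

169.212.0.0/15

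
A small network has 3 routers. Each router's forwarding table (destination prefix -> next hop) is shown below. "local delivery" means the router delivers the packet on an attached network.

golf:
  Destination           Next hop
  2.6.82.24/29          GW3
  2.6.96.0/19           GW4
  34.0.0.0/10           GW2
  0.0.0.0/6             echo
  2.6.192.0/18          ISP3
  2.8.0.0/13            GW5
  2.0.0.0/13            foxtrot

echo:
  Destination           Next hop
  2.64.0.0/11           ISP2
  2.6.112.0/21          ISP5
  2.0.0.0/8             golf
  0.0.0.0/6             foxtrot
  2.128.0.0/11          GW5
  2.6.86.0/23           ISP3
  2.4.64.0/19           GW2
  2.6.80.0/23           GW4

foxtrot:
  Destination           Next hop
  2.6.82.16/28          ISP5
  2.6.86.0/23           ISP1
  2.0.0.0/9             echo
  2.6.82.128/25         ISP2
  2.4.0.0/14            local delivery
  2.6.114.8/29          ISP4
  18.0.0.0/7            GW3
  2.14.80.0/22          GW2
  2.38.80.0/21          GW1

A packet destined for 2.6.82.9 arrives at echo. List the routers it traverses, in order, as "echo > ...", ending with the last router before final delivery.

echo > golf > foxtrot

At echo: longest match for 2.6.82.9 is 2.0.0.0/8 -> golf
At golf: longest match for 2.6.82.9 is 2.0.0.0/13 -> foxtrot
At foxtrot: longest match for 2.6.82.9 is 2.4.0.0/14 -> local delivery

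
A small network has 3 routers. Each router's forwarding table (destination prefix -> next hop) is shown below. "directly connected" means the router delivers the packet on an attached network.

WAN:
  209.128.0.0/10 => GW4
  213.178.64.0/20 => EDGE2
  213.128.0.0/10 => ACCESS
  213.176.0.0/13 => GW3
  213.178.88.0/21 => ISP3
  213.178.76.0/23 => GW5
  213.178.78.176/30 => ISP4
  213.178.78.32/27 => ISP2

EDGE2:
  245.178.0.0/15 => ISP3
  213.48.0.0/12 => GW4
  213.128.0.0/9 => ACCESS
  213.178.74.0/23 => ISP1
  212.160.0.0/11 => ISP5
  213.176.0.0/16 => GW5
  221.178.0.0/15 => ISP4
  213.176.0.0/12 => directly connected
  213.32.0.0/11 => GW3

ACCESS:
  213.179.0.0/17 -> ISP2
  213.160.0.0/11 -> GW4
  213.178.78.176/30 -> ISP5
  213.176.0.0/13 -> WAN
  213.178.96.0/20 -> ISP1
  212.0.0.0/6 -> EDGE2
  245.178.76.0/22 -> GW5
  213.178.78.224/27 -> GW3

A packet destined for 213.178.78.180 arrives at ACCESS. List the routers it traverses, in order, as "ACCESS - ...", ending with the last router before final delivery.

ACCESS - WAN - EDGE2

At ACCESS: longest match for 213.178.78.180 is 213.176.0.0/13 -> WAN
At WAN: longest match for 213.178.78.180 is 213.178.64.0/20 -> EDGE2
At EDGE2: longest match for 213.178.78.180 is 213.176.0.0/12 -> directly connected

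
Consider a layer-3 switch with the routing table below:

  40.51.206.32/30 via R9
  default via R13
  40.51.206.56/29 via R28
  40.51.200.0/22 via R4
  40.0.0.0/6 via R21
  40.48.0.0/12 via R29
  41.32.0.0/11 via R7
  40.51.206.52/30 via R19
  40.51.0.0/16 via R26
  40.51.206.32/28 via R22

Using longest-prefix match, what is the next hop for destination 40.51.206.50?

R26

Routes whose prefix contains 40.51.206.50:
  0.0.0.0/0 (default, matches everything) -> R13
  40.0.0.0/6 (40.0.0.0 - 43.255.255.255) -> R21
  40.48.0.0/12 (40.48.0.0 - 40.63.255.255) -> R29
  40.51.0.0/16 (40.51.0.0 - 40.51.255.255) -> R26
More-specific entries that do NOT match:
  40.51.206.32/30 (40.51.206.32 - 40.51.206.35) does not contain 40.51.206.50
  40.51.206.52/30 (40.51.206.52 - 40.51.206.55) does not contain 40.51.206.50
  40.51.206.56/29 (40.51.206.56 - 40.51.206.63) does not contain 40.51.206.50
  40.51.206.32/28 (40.51.206.32 - 40.51.206.47) does not contain 40.51.206.50
  40.51.200.0/22 (40.51.200.0 - 40.51.203.255) does not contain 40.51.206.50
Longest matching prefix is /16 -> next hop R26.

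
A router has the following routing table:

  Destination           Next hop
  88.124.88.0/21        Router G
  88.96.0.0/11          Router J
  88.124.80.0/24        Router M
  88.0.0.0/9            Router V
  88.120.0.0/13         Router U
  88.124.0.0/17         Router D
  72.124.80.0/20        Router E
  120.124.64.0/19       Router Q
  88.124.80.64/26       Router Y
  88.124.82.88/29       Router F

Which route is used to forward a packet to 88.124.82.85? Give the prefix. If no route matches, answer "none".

88.124.0.0/17

Entries matching 88.124.82.85:
  88.0.0.0/9 (88.0.0.0 - 88.127.255.255)
  88.96.0.0/11 (88.96.0.0 - 88.127.255.255)
  88.120.0.0/13 (88.120.0.0 - 88.127.255.255)
  88.124.0.0/17 (88.124.0.0 - 88.124.127.255)
Most specific is 88.124.0.0/17.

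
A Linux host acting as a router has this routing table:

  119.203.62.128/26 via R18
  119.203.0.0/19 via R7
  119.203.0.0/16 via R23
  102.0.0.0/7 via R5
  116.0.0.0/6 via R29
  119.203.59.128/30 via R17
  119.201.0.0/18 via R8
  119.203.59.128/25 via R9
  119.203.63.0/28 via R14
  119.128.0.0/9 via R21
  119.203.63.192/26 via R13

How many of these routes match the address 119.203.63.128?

3

Prefixes containing 119.203.63.128:
  116.0.0.0/6 (116.0.0.0 - 119.255.255.255)
  119.128.0.0/9 (119.128.0.0 - 119.255.255.255)
  119.203.0.0/16 (119.203.0.0 - 119.203.255.255)
Total matching entries: 3.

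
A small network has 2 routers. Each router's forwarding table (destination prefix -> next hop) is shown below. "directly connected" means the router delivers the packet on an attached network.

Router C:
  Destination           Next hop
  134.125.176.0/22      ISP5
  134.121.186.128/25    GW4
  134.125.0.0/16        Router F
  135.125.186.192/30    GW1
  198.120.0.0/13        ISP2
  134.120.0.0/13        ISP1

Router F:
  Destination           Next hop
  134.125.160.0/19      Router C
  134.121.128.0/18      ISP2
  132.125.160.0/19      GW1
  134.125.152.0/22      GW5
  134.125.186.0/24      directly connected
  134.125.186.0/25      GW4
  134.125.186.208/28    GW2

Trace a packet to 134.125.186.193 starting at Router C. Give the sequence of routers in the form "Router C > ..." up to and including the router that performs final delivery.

Router C > Router F

At Router C: longest match for 134.125.186.193 is 134.125.0.0/16 -> Router F
At Router F: longest match for 134.125.186.193 is 134.125.186.0/24 -> directly connected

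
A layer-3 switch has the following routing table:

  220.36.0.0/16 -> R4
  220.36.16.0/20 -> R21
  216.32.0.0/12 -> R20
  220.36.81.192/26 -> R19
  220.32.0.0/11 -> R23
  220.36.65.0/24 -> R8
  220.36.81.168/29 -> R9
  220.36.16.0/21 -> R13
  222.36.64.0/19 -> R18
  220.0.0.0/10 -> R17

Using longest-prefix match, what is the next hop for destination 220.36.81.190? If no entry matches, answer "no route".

Routes whose prefix contains 220.36.81.190:
  220.0.0.0/10 (220.0.0.0 - 220.63.255.255) -> R17
  220.32.0.0/11 (220.32.0.0 - 220.63.255.255) -> R23
  220.36.0.0/16 (220.36.0.0 - 220.36.255.255) -> R4
More-specific entries that do NOT match:
  220.36.81.168/29 (220.36.81.168 - 220.36.81.175) does not contain 220.36.81.190
  220.36.81.192/26 (220.36.81.192 - 220.36.81.255) does not contain 220.36.81.190
  220.36.65.0/24 (220.36.65.0 - 220.36.65.255) does not contain 220.36.81.190
  220.36.16.0/21 (220.36.16.0 - 220.36.23.255) does not contain 220.36.81.190
  220.36.16.0/20 (220.36.16.0 - 220.36.31.255) does not contain 220.36.81.190
  222.36.64.0/19 (222.36.64.0 - 222.36.95.255) does not contain 220.36.81.190
Longest matching prefix is /16 -> next hop R4.

R4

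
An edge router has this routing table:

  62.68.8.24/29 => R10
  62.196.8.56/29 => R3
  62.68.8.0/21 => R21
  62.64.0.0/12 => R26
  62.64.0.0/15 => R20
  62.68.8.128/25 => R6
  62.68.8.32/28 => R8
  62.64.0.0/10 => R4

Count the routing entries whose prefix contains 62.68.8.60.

3

Prefixes containing 62.68.8.60:
  62.64.0.0/10 (62.64.0.0 - 62.127.255.255)
  62.64.0.0/12 (62.64.0.0 - 62.79.255.255)
  62.68.8.0/21 (62.68.8.0 - 62.68.15.255)
Total matching entries: 3.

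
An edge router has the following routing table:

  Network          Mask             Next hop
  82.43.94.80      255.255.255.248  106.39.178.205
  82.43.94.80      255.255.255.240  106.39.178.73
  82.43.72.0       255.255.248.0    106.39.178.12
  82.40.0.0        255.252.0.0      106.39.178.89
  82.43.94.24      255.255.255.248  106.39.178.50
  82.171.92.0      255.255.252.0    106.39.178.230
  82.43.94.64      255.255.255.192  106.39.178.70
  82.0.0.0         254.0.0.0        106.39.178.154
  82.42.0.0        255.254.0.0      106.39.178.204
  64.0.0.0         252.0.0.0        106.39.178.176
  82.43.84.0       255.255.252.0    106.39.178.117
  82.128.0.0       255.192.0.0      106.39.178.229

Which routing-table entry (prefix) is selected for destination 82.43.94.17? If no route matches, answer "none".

82.42.0.0/15

Entries matching 82.43.94.17:
  82.0.0.0/7 (82.0.0.0 - 83.255.255.255)
  82.40.0.0/14 (82.40.0.0 - 82.43.255.255)
  82.42.0.0/15 (82.42.0.0 - 82.43.255.255)
Most specific is 82.42.0.0/15.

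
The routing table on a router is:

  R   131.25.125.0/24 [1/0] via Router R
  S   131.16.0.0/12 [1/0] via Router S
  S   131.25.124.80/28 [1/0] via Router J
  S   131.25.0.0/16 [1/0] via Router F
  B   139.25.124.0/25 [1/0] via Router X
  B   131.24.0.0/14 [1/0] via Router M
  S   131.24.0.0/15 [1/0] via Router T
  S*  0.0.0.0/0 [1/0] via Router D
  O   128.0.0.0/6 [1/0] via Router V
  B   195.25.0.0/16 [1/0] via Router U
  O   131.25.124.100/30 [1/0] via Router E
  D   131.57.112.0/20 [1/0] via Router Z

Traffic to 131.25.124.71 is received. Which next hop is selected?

Router F

Routes whose prefix contains 131.25.124.71:
  0.0.0.0/0 (default, matches everything) -> Router D
  128.0.0.0/6 (128.0.0.0 - 131.255.255.255) -> Router V
  131.16.0.0/12 (131.16.0.0 - 131.31.255.255) -> Router S
  131.24.0.0/14 (131.24.0.0 - 131.27.255.255) -> Router M
  131.24.0.0/15 (131.24.0.0 - 131.25.255.255) -> Router T
  131.25.0.0/16 (131.25.0.0 - 131.25.255.255) -> Router F
More-specific entries that do NOT match:
  131.25.124.100/30 (131.25.124.100 - 131.25.124.103) does not contain 131.25.124.71
  131.25.124.80/28 (131.25.124.80 - 131.25.124.95) does not contain 131.25.124.71
  139.25.124.0/25 (139.25.124.0 - 139.25.124.127) does not contain 131.25.124.71
  131.25.125.0/24 (131.25.125.0 - 131.25.125.255) does not contain 131.25.124.71
  131.57.112.0/20 (131.57.112.0 - 131.57.127.255) does not contain 131.25.124.71
Longest matching prefix is /16 -> next hop Router F.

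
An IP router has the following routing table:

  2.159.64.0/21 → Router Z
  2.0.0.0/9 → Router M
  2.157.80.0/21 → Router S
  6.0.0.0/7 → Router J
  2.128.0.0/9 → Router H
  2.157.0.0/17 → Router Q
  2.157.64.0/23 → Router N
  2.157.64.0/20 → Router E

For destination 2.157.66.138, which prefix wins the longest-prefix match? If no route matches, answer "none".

2.157.64.0/20

Entries matching 2.157.66.138:
  2.128.0.0/9 (2.128.0.0 - 2.255.255.255)
  2.157.0.0/17 (2.157.0.0 - 2.157.127.255)
  2.157.64.0/20 (2.157.64.0 - 2.157.79.255)
Most specific is 2.157.64.0/20.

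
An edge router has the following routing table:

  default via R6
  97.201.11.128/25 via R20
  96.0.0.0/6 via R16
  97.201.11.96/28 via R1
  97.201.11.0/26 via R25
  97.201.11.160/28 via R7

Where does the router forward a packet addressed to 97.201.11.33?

R25

Routes whose prefix contains 97.201.11.33:
  0.0.0.0/0 (default, matches everything) -> R6
  96.0.0.0/6 (96.0.0.0 - 99.255.255.255) -> R16
  97.201.11.0/26 (97.201.11.0 - 97.201.11.63) -> R25
More-specific entries that do NOT match:
  97.201.11.96/28 (97.201.11.96 - 97.201.11.111) does not contain 97.201.11.33
  97.201.11.160/28 (97.201.11.160 - 97.201.11.175) does not contain 97.201.11.33
Longest matching prefix is /26 -> next hop R25.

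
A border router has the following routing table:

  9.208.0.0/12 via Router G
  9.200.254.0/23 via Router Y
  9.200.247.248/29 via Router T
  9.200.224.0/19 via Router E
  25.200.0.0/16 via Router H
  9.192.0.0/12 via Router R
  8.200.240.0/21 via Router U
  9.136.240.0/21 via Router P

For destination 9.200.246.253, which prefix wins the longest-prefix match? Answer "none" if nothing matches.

9.200.224.0/19

Entries matching 9.200.246.253:
  9.192.0.0/12 (9.192.0.0 - 9.207.255.255)
  9.200.224.0/19 (9.200.224.0 - 9.200.255.255)
Most specific is 9.200.224.0/19.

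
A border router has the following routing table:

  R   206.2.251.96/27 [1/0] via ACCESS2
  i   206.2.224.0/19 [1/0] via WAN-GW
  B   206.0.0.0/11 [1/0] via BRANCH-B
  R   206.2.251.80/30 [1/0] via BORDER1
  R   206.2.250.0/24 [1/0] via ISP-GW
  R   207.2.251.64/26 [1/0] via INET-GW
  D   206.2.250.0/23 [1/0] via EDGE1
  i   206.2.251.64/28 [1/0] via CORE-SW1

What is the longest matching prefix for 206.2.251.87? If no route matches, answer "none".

206.2.250.0/23

Entries matching 206.2.251.87:
  206.0.0.0/11 (206.0.0.0 - 206.31.255.255)
  206.2.224.0/19 (206.2.224.0 - 206.2.255.255)
  206.2.250.0/23 (206.2.250.0 - 206.2.251.255)
Most specific is 206.2.250.0/23.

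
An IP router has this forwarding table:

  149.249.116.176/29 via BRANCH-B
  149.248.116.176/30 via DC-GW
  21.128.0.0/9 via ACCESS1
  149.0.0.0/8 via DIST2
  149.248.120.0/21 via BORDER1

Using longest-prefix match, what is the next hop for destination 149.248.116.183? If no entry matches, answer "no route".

Routes whose prefix contains 149.248.116.183:
  149.0.0.0/8 (149.0.0.0 - 149.255.255.255) -> DIST2
More-specific entries that do NOT match:
  149.248.116.176/30 (149.248.116.176 - 149.248.116.179) does not contain 149.248.116.183
  149.249.116.176/29 (149.249.116.176 - 149.249.116.183) does not contain 149.248.116.183
  149.248.120.0/21 (149.248.120.0 - 149.248.127.255) does not contain 149.248.116.183
  21.128.0.0/9 (21.128.0.0 - 21.255.255.255) does not contain 149.248.116.183
Longest matching prefix is /8 -> next hop DIST2.

DIST2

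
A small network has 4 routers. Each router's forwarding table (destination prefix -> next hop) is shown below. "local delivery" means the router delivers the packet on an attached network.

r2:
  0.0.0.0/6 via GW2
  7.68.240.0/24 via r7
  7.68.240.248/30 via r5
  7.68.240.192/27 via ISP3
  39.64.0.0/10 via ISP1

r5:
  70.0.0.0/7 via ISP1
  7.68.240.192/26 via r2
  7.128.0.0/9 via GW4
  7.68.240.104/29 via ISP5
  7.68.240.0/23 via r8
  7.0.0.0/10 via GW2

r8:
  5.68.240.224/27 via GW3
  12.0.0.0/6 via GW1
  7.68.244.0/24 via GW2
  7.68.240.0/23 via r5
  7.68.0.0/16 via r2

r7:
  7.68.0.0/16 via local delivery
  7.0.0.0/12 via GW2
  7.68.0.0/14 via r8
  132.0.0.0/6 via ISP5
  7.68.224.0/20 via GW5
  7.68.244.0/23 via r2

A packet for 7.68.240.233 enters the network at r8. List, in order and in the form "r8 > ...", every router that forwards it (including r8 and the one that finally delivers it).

r8 > r5 > r2 > r7

At r8: longest match for 7.68.240.233 is 7.68.240.0/23 -> r5
At r5: longest match for 7.68.240.233 is 7.68.240.192/26 -> r2
At r2: longest match for 7.68.240.233 is 7.68.240.0/24 -> r7
At r7: longest match for 7.68.240.233 is 7.68.0.0/16 -> local delivery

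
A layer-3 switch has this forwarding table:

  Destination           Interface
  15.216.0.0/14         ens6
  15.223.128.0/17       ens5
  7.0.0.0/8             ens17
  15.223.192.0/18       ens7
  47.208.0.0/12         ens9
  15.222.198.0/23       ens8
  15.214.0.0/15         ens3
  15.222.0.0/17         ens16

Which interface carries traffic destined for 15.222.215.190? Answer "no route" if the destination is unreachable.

no route

No entry's prefix contains 15.222.215.190; there is no default route.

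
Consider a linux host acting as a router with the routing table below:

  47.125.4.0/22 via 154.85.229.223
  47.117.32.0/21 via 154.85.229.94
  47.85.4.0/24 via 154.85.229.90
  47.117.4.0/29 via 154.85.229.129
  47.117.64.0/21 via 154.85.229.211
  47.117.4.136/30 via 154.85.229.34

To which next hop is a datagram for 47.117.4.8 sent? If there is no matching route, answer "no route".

No entry's prefix contains 47.117.4.8; there is no default route.

no route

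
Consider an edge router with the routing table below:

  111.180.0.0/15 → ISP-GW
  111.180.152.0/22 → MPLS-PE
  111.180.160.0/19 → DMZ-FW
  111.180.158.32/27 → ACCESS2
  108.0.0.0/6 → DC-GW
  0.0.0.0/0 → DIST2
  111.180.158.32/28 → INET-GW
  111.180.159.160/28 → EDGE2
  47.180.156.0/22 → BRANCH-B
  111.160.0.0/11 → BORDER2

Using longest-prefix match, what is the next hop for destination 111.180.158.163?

Routes whose prefix contains 111.180.158.163:
  0.0.0.0/0 (default, matches everything) -> DIST2
  108.0.0.0/6 (108.0.0.0 - 111.255.255.255) -> DC-GW
  111.160.0.0/11 (111.160.0.0 - 111.191.255.255) -> BORDER2
  111.180.0.0/15 (111.180.0.0 - 111.181.255.255) -> ISP-GW
More-specific entries that do NOT match:
  111.180.158.32/28 (111.180.158.32 - 111.180.158.47) does not contain 111.180.158.163
  111.180.159.160/28 (111.180.159.160 - 111.180.159.175) does not contain 111.180.158.163
  111.180.158.32/27 (111.180.158.32 - 111.180.158.63) does not contain 111.180.158.163
  111.180.152.0/22 (111.180.152.0 - 111.180.155.255) does not contain 111.180.158.163
  47.180.156.0/22 (47.180.156.0 - 47.180.159.255) does not contain 111.180.158.163
  111.180.160.0/19 (111.180.160.0 - 111.180.191.255) does not contain 111.180.158.163
Longest matching prefix is /15 -> next hop ISP-GW.

ISP-GW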